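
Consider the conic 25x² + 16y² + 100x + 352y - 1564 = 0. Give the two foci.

Collect terms: 25(x² + 4x) + 16(y² + 22y) = 1564
Complete the square in x and y: 25(x + 2)² + 16(y + 11)² = 1564 + 100 + 1936 = 3600
Divide by 3600: (x + 2)²/144 + (y + 11)²/225 = 1
Ellipse, center (-2, -11), major axis vertical; a² = 225, b² = 144.
c² = a² - b² = 225 - 144 = 81, so c = 9.
Foci lie on the vertical axis through the center: (h, k ± c).

(-2, -20) and (-2, -2)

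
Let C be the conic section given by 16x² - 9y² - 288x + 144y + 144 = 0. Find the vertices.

Group the x- and y-terms: 16(x² - 18x) -9(y² - 16y) = -144
16(x - 9)² -9(y - 8)² = -144 + 1296 - 576 = 576
Divide by 576: (x - 9)²/36 - (y - 8)²/64 = 1
Hyperbola, center (9, 8), transverse axis horizontal; a² = 36, b² = 64.
a = 6. Vertices at (h ± a, k).

(3, 8) and (15, 8)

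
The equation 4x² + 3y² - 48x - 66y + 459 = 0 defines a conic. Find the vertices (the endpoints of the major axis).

(6, 7) and (6, 15)

4(x² - 12x) + 3(y² - 22y) = -459
Complete the square in x and y: 4(x - 6)² + 3(y - 11)² = -459 + 144 + 363 = 48
Divide through by 48 to get (x - 6)²/12 + (y - 11)²/16 = 1.
Ellipse, center (6, 11), major axis vertical; a² = 16, b² = 12.
a = 4. Vertices at (h, k ± a).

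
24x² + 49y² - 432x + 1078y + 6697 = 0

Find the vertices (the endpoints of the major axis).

Rearranging, 24(x² - 18x) + 49(y² + 22y) = -6697.
Complete the square in x and y: 24(x - 9)² + 49(y + 11)² = -6697 + 1944 + 5929 = 1176
Divide through by 1176 to get (x - 9)²/49 + (y + 11)²/24 = 1.
Ellipse, center (9, -11), major axis horizontal; a² = 49, b² = 24.
a = 7. Vertices at (h ± a, k).

(2, -11) and (16, -11)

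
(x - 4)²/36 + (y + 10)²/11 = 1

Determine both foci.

Center (4, -10). The larger denominator 36 sits under the x-term, so the major axis is horizontal; a² = 36, b² = 11.
c² = a² - b² = 36 - 11 = 25, so c = 5.
Foci lie on the horizontal axis through the center: (h ± c, k).

(-1, -10) and (9, -10)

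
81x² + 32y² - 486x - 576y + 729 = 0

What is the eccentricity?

Collect terms: 81(x² - 6x) + 32(y² - 18y) = -729
81(x - 3)² + 32(y - 9)² = -729 + 729 + 2592 = 2592
Dividing both sides by 2592: (x - 3)²/32 + (y - 9)²/81 = 1
Ellipse, center (3, 9), major axis vertical; a² = 81, b² = 32.
c² = a² - b² = 49, so c = 7.
e = c/a = 7/9.

e = 7/9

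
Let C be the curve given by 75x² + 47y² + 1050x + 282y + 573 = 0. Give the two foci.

(-7, -3 - 2√7) and (-7, -3 + 2√7)

Group the x- and y-terms: 75(x² + 14x) + 47(y² + 6y) = -573
75(x + 7)² + 47(y + 3)² = -573 + 3675 + 423 = 3525
Divide through by 3525 to get (x + 7)²/47 + (y + 3)²/75 = 1.
Ellipse, center (-7, -3), major axis vertical; a² = 75, b² = 47.
c² = a² - b² = 75 - 47 = 28, so c = 2√7.
Foci lie on the vertical axis through the center: (h, k ± c).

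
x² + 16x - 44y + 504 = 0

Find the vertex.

(-8, 10)

Only x is squared. Complete the square in x: (x + 8)² = 44(y - 10).
Vertex (-8, 10); 4p = 44 so p = 11. Opens up.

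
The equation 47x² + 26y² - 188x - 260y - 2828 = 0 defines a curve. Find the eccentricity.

Group: 47(x² - 4x) + 26(y² - 10y) = 2828
Complete the square in x and y: 47(x - 2)² + 26(y - 5)² = 2828 + 188 + 650 = 3666
Divide through by 3666 to get (x - 2)²/78 + (y - 5)²/141 = 1.
Ellipse, center (2, 5), major axis vertical; a² = 141, b² = 78.
c² = a² - b² = 63, so c = 3√7.
e = c/a = 3√7/√141 = √987/47.

e = √987/47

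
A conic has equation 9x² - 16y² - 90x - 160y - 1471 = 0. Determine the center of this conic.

9(x² - 10x) -16(y² + 10y) = 1471
Completing the square gives 9(x - 5)² -16(y + 5)² = 1471 + 225 - 400 = 1296.
Dividing both sides by 1296: (x - 5)²/144 - (y + 5)²/81 = 1
Hyperbola with center (5, -5).

(5, -5)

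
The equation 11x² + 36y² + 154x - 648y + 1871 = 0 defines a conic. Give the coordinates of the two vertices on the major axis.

Rearranging, 11(x² + 14x) + 36(y² - 18y) = -1871.
Complete the square: 11(x + 7)² + 36(y - 9)² = -1871 + 539 + 2916 = 1584
Dividing both sides by 1584: (x + 7)²/144 + (y - 9)²/44 = 1
Ellipse, center (-7, 9), major axis horizontal; a² = 144, b² = 44.
a = 12. Vertices at (h ± a, k).

(-19, 9) and (5, 9)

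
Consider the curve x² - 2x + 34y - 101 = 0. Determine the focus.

(1, -11/2)

Only x is squared. Complete the square in x: (x - 1)² = -34(y - 3).
Vertex (1, 3); 4p = -34 so p = -17/2. Opens down.
Focus is p units from the vertex along the axis: (h, k + p).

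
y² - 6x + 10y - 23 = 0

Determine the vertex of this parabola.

(-8, -5)

Only y is squared. Complete the square in y: (y + 5)² = 6(x + 8).
Vertex (-8, -5); 4p = 6 so p = 3/2. Opens right.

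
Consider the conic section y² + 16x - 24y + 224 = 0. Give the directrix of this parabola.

x = -1

Only y is squared. Complete the square in y: (y - 12)² = -16(x + 5).
Vertex (-5, 12); 4p = -16 so p = -4. Opens left.
Directrix is the vertical line x = h − p = -5 − (-4) = -1.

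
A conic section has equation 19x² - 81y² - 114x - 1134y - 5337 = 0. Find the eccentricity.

19(x² - 6x) -81(y² + 14y) = 5337
Complete the square in x and y: 19(x - 3)² -81(y + 7)² = 5337 + 171 - 3969 = 1539
Dividing both sides by 1539: (x - 3)²/81 - (y + 7)²/19 = 1
Hyperbola, center (3, -7), transverse axis horizontal; a² = 81, b² = 19.
c² = a² + b² = 100, so c = 10.
e = c/a = 10/9.

e = 10/9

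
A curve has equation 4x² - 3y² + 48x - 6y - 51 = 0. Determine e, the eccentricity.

e = √21/3

Group: 4(x² + 12x) -3(y² + 2y) = 51
Completing the square gives 4(x + 6)² -3(y + 1)² = 51 + 144 - 3 = 192.
Divide through by 192 to get (x + 6)²/48 - (y + 1)²/64 = 1.
Hyperbola, center (-6, -1), transverse axis horizontal; a² = 48, b² = 64.
c² = a² + b² = 112, so c = 4√7.
e = c/a = 4√7/4√3 = √21/3.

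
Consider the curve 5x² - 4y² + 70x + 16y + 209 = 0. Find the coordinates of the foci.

Collect terms: 5(x² + 14x) -4(y² - 4y) = -209
Complete the square: 5(x + 7)² -4(y - 2)² = -209 + 245 - 16 = 20
Divide through by 20 to get (x + 7)²/4 - (y - 2)²/5 = 1.
Hyperbola, center (-7, 2), transverse axis horizontal; a² = 4, b² = 5.
c² = a² + b² = 4 + 5 = 9, so c = 3.
Foci lie on the horizontal axis through the center: (h ± c, k).

(-10, 2) and (-4, 2)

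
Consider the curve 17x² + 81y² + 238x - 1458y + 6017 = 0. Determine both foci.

Group the x- and y-terms: 17(x² + 14x) + 81(y² - 18y) = -6017
Complete the square: 17(x + 7)² + 81(y - 9)² = -6017 + 833 + 6561 = 1377
Divide by 1377: (x + 7)²/81 + (y - 9)²/17 = 1
Ellipse, center (-7, 9), major axis horizontal; a² = 81, b² = 17.
c² = a² - b² = 81 - 17 = 64, so c = 8.
Foci lie on the horizontal axis through the center: (h ± c, k).

(-15, 9) and (1, 9)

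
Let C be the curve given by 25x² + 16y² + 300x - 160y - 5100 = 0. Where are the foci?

(-6, -7) and (-6, 17)

Group: 25(x² + 12x) + 16(y² - 10y) = 5100
Completing the square gives 25(x + 6)² + 16(y - 5)² = 5100 + 900 + 400 = 6400.
Divide by 6400: (x + 6)²/256 + (y - 5)²/400 = 1
Ellipse, center (-6, 5), major axis vertical; a² = 400, b² = 256.
c² = a² - b² = 400 - 256 = 144, so c = 12.
Foci lie on the vertical axis through the center: (h, k ± c).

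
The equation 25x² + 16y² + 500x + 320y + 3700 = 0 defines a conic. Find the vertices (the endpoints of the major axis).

Rearranging, 25(x² + 20x) + 16(y² + 20y) = -3700.
Complete the square: 25(x + 10)² + 16(y + 10)² = -3700 + 2500 + 1600 = 400
Dividing both sides by 400: (x + 10)²/16 + (y + 10)²/25 = 1
Ellipse, center (-10, -10), major axis vertical; a² = 25, b² = 16.
a = 5. Vertices at (h, k ± a).

(-10, -15) and (-10, -5)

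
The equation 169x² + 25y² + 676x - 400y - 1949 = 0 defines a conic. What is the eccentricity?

e = 12/13

Group: 169(x² + 4x) + 25(y² - 16y) = 1949
169(x + 2)² + 25(y - 8)² = 1949 + 676 + 1600 = 4225
Divide by 4225: (x + 2)²/25 + (y - 8)²/169 = 1
Ellipse, center (-2, 8), major axis vertical; a² = 169, b² = 25.
c² = a² - b² = 144, so c = 12.
e = c/a = 12/13.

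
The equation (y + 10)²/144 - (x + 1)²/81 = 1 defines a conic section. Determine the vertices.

(-1, -22) and (-1, 2)

Center (-1, -10). The positive term is the y-term, so the transverse axis is vertical; a² = 144, b² = 81.
a = 12. Vertices at (h, k ± a).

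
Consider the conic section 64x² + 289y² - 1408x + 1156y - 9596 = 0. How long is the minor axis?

16

64(x² - 22x) + 289(y² + 4y) = 9596
Complete the square in x and y: 64(x - 11)² + 289(y + 2)² = 9596 + 7744 + 1156 = 18496
Divide by 18496: (x - 11)²/289 + (y + 2)²/64 = 1
Ellipse, center (11, -2), major axis horizontal; a² = 289, b² = 64.
b² = 64 so b = 8; the minor axis has length 2b = 16.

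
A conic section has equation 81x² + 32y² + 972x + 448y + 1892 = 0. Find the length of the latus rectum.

64/9

Collect terms: 81(x² + 12x) + 32(y² + 14y) = -1892
Completing the square gives 81(x + 6)² + 32(y + 7)² = -1892 + 2916 + 1568 = 2592.
Dividing both sides by 2592: (x + 6)²/32 + (y + 7)²/81 = 1
Ellipse, center (-6, -7), major axis vertical; a² = 81, b² = 32.
Latus rectum length = 2b²/a = 2·32/9 = 64/9.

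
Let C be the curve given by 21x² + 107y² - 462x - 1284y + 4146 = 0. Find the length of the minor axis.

Rearranging, 21(x² - 22x) + 107(y² - 12y) = -4146.
Completing the square gives 21(x - 11)² + 107(y - 6)² = -4146 + 2541 + 3852 = 2247.
Dividing both sides by 2247: (x - 11)²/107 + (y - 6)²/21 = 1
Ellipse, center (11, 6), major axis horizontal; a² = 107, b² = 21.
b² = 21 so b = √21; the minor axis has length 2b = 2√21.

2√21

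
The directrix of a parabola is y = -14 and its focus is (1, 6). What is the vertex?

The vertex is the midpoint between the focus and the directrix along the axis of symmetry.
Axis is vertical (directrix is horizontal). Vertex y-coordinate = (6 + (-14))/2 = -4; x-coordinate = 1.

(1, -4)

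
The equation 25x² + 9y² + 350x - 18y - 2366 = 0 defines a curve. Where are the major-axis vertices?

(-7, -19) and (-7, 21)

Group: 25(x² + 14x) + 9(y² - 2y) = 2366
25(x + 7)² + 9(y - 1)² = 2366 + 1225 + 9 = 3600
Divide through by 3600 to get (x + 7)²/144 + (y - 1)²/400 = 1.
Ellipse, center (-7, 1), major axis vertical; a² = 400, b² = 144.
a = 20. Vertices at (h, k ± a).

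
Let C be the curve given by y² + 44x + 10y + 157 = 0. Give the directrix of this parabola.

x = 8

Only y is squared. Complete the square in y: (y + 5)² = -44(x + 3).
Vertex (-3, -5); 4p = -44 so p = -11. Opens left.
Directrix is the vertical line x = h − p = -3 − (-11) = 8.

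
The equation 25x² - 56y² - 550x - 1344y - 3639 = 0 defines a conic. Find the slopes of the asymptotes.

5√14/28 and -5√14/28

Rearranging, 25(x² - 22x) -56(y² + 24y) = 3639.
Completing the square gives 25(x - 11)² -56(y + 12)² = 3639 + 3025 - 8064 = -1400.
Divide by -1400: (y + 12)²/25 - (x - 11)²/56 = 1
Hyperbola, center (11, -12), transverse axis vertical; a² = 25, b² = 56.
For a vertical hyperbola the asymptotes have slope ±a/b.
Here that is ±5/2√14 = ±5√14/28.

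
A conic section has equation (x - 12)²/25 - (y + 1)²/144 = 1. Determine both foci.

Center (12, -1). The positive term is the x-term, so the transverse axis is horizontal; a² = 25, b² = 144.
c² = a² + b² = 25 + 144 = 169, so c = 13.
Foci lie on the horizontal axis through the center: (h ± c, k).

(-1, -1) and (25, -1)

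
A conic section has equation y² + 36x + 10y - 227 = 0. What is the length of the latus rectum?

36

Only y is squared. Complete the square in y: (y + 5)² = -36(x - 7).
Vertex (7, -5); 4p = -36 so p = -9. Opens left.
Latus rectum length = |4p| = 36.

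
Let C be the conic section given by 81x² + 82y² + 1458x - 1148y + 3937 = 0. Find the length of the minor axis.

Group: 81(x² + 18x) + 82(y² - 14y) = -3937
Completing the square gives 81(x + 9)² + 82(y - 7)² = -3937 + 6561 + 4018 = 6642.
Dividing both sides by 6642: (x + 9)²/82 + (y - 7)²/81 = 1
Ellipse, center (-9, 7), major axis horizontal; a² = 82, b² = 81.
b² = 81 so b = 9; the minor axis has length 2b = 18.

18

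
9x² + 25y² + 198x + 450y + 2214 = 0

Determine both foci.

Collect terms: 9(x² + 22x) + 25(y² + 18y) = -2214
Complete the square in x and y: 9(x + 11)² + 25(y + 9)² = -2214 + 1089 + 2025 = 900
Divide by 900: (x + 11)²/100 + (y + 9)²/36 = 1
Ellipse, center (-11, -9), major axis horizontal; a² = 100, b² = 36.
c² = a² - b² = 100 - 36 = 64, so c = 8.
Foci lie on the horizontal axis through the center: (h ± c, k).

(-19, -9) and (-3, -9)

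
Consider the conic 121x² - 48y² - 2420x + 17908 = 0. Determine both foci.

Group: 121(x² - 20x) -48y² = -17908
Complete the square: 121(x - 10)² -48y² = -17908 + 12100 + 0 = -5808
Dividing both sides by -5808: y²/121 - (x - 10)²/48 = 1
Hyperbola, center (10, 0), transverse axis vertical; a² = 121, b² = 48.
c² = a² + b² = 121 + 48 = 169, so c = 13.
Foci lie on the vertical axis through the center: (h, k ± c).

(10, -13) and (10, 13)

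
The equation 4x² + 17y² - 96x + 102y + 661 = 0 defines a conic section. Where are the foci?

Group: 4(x² - 24x) + 17(y² + 6y) = -661
Complete the square in x and y: 4(x - 12)² + 17(y + 3)² = -661 + 576 + 153 = 68
Divide by 68: (x - 12)²/17 + (y + 3)²/4 = 1
Ellipse, center (12, -3), major axis horizontal; a² = 17, b² = 4.
c² = a² - b² = 17 - 4 = 13, so c = √13.
Foci lie on the horizontal axis through the center: (h ± c, k).

(12 - √13, -3) and (12 + √13, -3)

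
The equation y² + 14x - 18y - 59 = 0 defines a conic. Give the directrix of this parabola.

Only y is squared. Complete the square in y: (y - 9)² = -14(x - 10).
Vertex (10, 9); 4p = -14 so p = -7/2. Opens left.
Directrix is the vertical line x = h − p = 10 − (-7/2) = 27/2.

x = 27/2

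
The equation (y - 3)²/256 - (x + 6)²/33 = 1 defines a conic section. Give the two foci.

(-6, -14) and (-6, 20)

Center (-6, 3). The positive term is the y-term, so the transverse axis is vertical; a² = 256, b² = 33.
c² = a² + b² = 256 + 33 = 289, so c = 17.
Foci lie on the vertical axis through the center: (h, k ± c).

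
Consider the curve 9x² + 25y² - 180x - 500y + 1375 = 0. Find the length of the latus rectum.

54/5

Group: 9(x² - 20x) + 25(y² - 20y) = -1375
Completing the square gives 9(x - 10)² + 25(y - 10)² = -1375 + 900 + 2500 = 2025.
Divide through by 2025 to get (x - 10)²/225 + (y - 10)²/81 = 1.
Ellipse, center (10, 10), major axis horizontal; a² = 225, b² = 81.
Latus rectum length = 2b²/a = 2·81/15 = 54/5.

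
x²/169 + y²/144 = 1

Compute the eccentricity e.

e = 5/13

Center (0, 0). The larger denominator 169 sits under the x-term, so the major axis is horizontal; a² = 169, b² = 144.
c² = a² - b² = 25, so c = 5.
e = c/a = 5/13.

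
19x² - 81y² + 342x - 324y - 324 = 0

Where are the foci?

(-19, -2) and (1, -2)

19(x² + 18x) -81(y² + 4y) = 324
Complete the square: 19(x + 9)² -81(y + 2)² = 324 + 1539 - 324 = 1539
Dividing both sides by 1539: (x + 9)²/81 - (y + 2)²/19 = 1
Hyperbola, center (-9, -2), transverse axis horizontal; a² = 81, b² = 19.
c² = a² + b² = 81 + 19 = 100, so c = 10.
Foci lie on the horizontal axis through the center: (h ± c, k).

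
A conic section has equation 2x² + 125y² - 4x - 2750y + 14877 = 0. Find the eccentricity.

e = √615/25

Group: 2(x² - 2x) + 125(y² - 22y) = -14877
2(x - 1)² + 125(y - 11)² = -14877 + 2 + 15125 = 250
Dividing both sides by 250: (x - 1)²/125 + (y - 11)²/2 = 1
Ellipse, center (1, 11), major axis horizontal; a² = 125, b² = 2.
c² = a² - b² = 123, so c = √123.
e = c/a = √123/5√5 = √615/25.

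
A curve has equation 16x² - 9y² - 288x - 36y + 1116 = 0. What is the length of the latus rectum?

Collect terms: 16(x² - 18x) -9(y² + 4y) = -1116
Complete the square: 16(x - 9)² -9(y + 2)² = -1116 + 1296 - 36 = 144
Dividing both sides by 144: (x - 9)²/9 - (y + 2)²/16 = 1
Hyperbola, center (9, -2), transverse axis horizontal; a² = 9, b² = 16.
Latus rectum length = 2b²/a = 2·16/3 = 32/3.

32/3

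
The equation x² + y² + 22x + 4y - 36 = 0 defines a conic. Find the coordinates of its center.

Group: (x² + 22x) + (y² + 4y) = 36
Complete the square in x and y: (x + 11)² + (y + 2)² = 36 + 121 + 4 = 161
So (x + 11)² + (y + 2)² = 161.
Circle centered at (-11, -2) with r² = 161.

(-11, -2)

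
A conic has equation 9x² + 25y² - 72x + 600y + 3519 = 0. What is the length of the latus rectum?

Collect terms: 9(x² - 8x) + 25(y² + 24y) = -3519
9(x - 4)² + 25(y + 12)² = -3519 + 144 + 3600 = 225
Dividing both sides by 225: (x - 4)²/25 + (y + 12)²/9 = 1
Ellipse, center (4, -12), major axis horizontal; a² = 25, b² = 9.
Latus rectum length = 2b²/a = 2·9/5 = 18/5.

18/5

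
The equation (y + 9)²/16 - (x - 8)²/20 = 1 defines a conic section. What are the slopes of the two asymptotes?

2√5/5 and -2√5/5

Center (8, -9). The positive term is the y-term, so the transverse axis is vertical; a² = 16, b² = 20.
For a vertical hyperbola the asymptotes have slope ±a/b.
Here that is ±4/2√5 = ±2√5/5.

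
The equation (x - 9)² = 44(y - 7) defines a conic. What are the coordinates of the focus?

(9, 18)

Vertex (9, 7); 4p = 44 so p = 11. Opens up.
Focus is p units from the vertex along the axis: (h, k + p).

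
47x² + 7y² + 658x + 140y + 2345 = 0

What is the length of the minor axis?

2√14

Rearranging, 47(x² + 14x) + 7(y² + 20y) = -2345.
Complete the square in x and y: 47(x + 7)² + 7(y + 10)² = -2345 + 2303 + 700 = 658
Divide through by 658 to get (x + 7)²/14 + (y + 10)²/94 = 1.
Ellipse, center (-7, -10), major axis vertical; a² = 94, b² = 14.
b² = 14 so b = √14; the minor axis has length 2b = 2√14.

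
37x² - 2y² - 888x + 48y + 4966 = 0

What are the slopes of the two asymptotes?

√74/2 and -√74/2

Group the x- and y-terms: 37(x² - 24x) -2(y² - 24y) = -4966
Complete the square in x and y: 37(x - 12)² -2(y - 12)² = -4966 + 5328 - 288 = 74
Divide by 74: (x - 12)²/2 - (y - 12)²/37 = 1
Hyperbola, center (12, 12), transverse axis horizontal; a² = 2, b² = 37.
For a horizontal hyperbola the asymptotes have slope ±b/a.
Here that is ±√37/√2 = ±√74/2.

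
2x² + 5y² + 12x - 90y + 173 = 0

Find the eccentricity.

Group: 2(x² + 6x) + 5(y² - 18y) = -173
2(x + 3)² + 5(y - 9)² = -173 + 18 + 405 = 250
Divide through by 250 to get (x + 3)²/125 + (y - 9)²/50 = 1.
Ellipse, center (-3, 9), major axis horizontal; a² = 125, b² = 50.
c² = a² - b² = 75, so c = 5√3.
e = c/a = 5√3/5√5 = √15/5.

e = √15/5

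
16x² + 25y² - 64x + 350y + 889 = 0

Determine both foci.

Rearranging, 16(x² - 4x) + 25(y² + 14y) = -889.
Completing the square gives 16(x - 2)² + 25(y + 7)² = -889 + 64 + 1225 = 400.
Divide by 400: (x - 2)²/25 + (y + 7)²/16 = 1
Ellipse, center (2, -7), major axis horizontal; a² = 25, b² = 16.
c² = a² - b² = 25 - 16 = 9, so c = 3.
Foci lie on the horizontal axis through the center: (h ± c, k).

(-1, -7) and (5, -7)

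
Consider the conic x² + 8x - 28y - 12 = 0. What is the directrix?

y = -8

Only x is squared. Complete the square in x: (x + 4)² = 28(y + 1).
Vertex (-4, -1); 4p = 28 so p = 7. Opens up.
Directrix is the horizontal line y = k − p = -1 − (7) = -8.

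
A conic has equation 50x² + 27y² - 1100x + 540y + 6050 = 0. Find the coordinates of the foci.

Group the x- and y-terms: 50(x² - 22x) + 27(y² + 20y) = -6050
Complete the square: 50(x - 11)² + 27(y + 10)² = -6050 + 6050 + 2700 = 2700
Dividing both sides by 2700: (x - 11)²/54 + (y + 10)²/100 = 1
Ellipse, center (11, -10), major axis vertical; a² = 100, b² = 54.
c² = a² - b² = 100 - 54 = 46, so c = √46.
Foci lie on the vertical axis through the center: (h, k ± c).

(11, -10 - √46) and (11, -10 + √46)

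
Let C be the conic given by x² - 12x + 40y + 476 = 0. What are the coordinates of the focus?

Only x is squared. Complete the square in x: (x - 6)² = -40(y + 11).
Vertex (6, -11); 4p = -40 so p = -10. Opens down.
Focus is p units from the vertex along the axis: (h, k + p).

(6, -21)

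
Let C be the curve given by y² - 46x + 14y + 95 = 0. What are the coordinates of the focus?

(25/2, -7)

Only y is squared. Complete the square in y: (y + 7)² = 46(x - 1).
Vertex (1, -7); 4p = 46 so p = 23/2. Opens right.
Focus is p units from the vertex along the axis: (h + p, k).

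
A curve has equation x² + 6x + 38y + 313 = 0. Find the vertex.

Only x is squared. Complete the square in x: (x + 3)² = -38(y + 8).
Vertex (-3, -8); 4p = -38 so p = -19/2. Opens down.

(-3, -8)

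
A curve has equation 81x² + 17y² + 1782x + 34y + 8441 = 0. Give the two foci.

Group the x- and y-terms: 81(x² + 22x) + 17(y² + 2y) = -8441
Completing the square gives 81(x + 11)² + 17(y + 1)² = -8441 + 9801 + 17 = 1377.
Divide by 1377: (x + 11)²/17 + (y + 1)²/81 = 1
Ellipse, center (-11, -1), major axis vertical; a² = 81, b² = 17.
c² = a² - b² = 81 - 17 = 64, so c = 8.
Foci lie on the vertical axis through the center: (h, k ± c).

(-11, -9) and (-11, 7)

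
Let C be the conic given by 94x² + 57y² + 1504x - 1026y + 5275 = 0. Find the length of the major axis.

2√94

Group: 94(x² + 16x) + 57(y² - 18y) = -5275
Complete the square in x and y: 94(x + 8)² + 57(y - 9)² = -5275 + 6016 + 4617 = 5358
Divide by 5358: (x + 8)²/57 + (y - 9)²/94 = 1
Ellipse, center (-8, 9), major axis vertical; a² = 94, b² = 57.
a² = 94 so a = √94; the major axis has length 2a = 2√94.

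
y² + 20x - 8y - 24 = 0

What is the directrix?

Only y is squared. Complete the square in y: (y - 4)² = -20(x - 2).
Vertex (2, 4); 4p = -20 so p = -5. Opens left.
Directrix is the vertical line x = h − p = 2 − (-5) = 7.

x = 7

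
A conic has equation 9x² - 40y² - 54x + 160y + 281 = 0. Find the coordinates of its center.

9(x² - 6x) -40(y² - 4y) = -281
Complete the square in x and y: 9(x - 3)² -40(y - 2)² = -281 + 81 - 160 = -360
Divide through by -360 to get (y - 2)²/9 - (x - 3)²/40 = 1.
Hyperbola with center (3, 2).

(3, 2)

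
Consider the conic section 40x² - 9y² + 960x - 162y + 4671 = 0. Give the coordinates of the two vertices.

Rearranging, 40(x² + 24x) -9(y² + 18y) = -4671.
40(x + 12)² -9(y + 9)² = -4671 + 5760 - 729 = 360
Divide by 360: (x + 12)²/9 - (y + 9)²/40 = 1
Hyperbola, center (-12, -9), transverse axis horizontal; a² = 9, b² = 40.
a = 3. Vertices at (h ± a, k).

(-15, -9) and (-9, -9)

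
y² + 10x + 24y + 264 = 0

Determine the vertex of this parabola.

(-12, -12)

Only y is squared. Complete the square in y: (y + 12)² = -10(x + 12).
Vertex (-12, -12); 4p = -10 so p = -5/2. Opens left.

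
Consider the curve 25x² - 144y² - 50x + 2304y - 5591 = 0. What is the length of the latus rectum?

Collect terms: 25(x² - 2x) -144(y² - 16y) = 5591
25(x - 1)² -144(y - 8)² = 5591 + 25 - 9216 = -3600
Dividing both sides by -3600: (y - 8)²/25 - (x - 1)²/144 = 1
Hyperbola, center (1, 8), transverse axis vertical; a² = 25, b² = 144.
Latus rectum length = 2b²/a = 2·144/5 = 288/5.

288/5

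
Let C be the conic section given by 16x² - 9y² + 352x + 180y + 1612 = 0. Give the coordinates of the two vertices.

Group: 16(x² + 22x) -9(y² - 20y) = -1612
Complete the square: 16(x + 11)² -9(y - 10)² = -1612 + 1936 - 900 = -576
Divide by -576: (y - 10)²/64 - (x + 11)²/36 = 1
Hyperbola, center (-11, 10), transverse axis vertical; a² = 64, b² = 36.
a = 8. Vertices at (h, k ± a).

(-11, 2) and (-11, 18)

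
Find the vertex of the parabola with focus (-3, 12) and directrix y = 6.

(-3, 9)

The vertex is the midpoint between the focus and the directrix along the axis of symmetry.
Axis is vertical (directrix is horizontal). Vertex y-coordinate = (12 + 6)/2 = 9; x-coordinate = -3.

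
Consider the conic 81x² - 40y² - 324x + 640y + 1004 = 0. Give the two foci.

Rearranging, 81(x² - 4x) -40(y² - 16y) = -1004.
81(x - 2)² -40(y - 8)² = -1004 + 324 - 2560 = -3240
Divide through by -3240 to get (y - 8)²/81 - (x - 2)²/40 = 1.
Hyperbola, center (2, 8), transverse axis vertical; a² = 81, b² = 40.
c² = a² + b² = 81 + 40 = 121, so c = 11.
Foci lie on the vertical axis through the center: (h, k ± c).

(2, -3) and (2, 19)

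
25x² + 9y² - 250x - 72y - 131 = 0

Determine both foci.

(5, -4) and (5, 12)

Group: 25(x² - 10x) + 9(y² - 8y) = 131
25(x - 5)² + 9(y - 4)² = 131 + 625 + 144 = 900
Divide through by 900 to get (x - 5)²/36 + (y - 4)²/100 = 1.
Ellipse, center (5, 4), major axis vertical; a² = 100, b² = 36.
c² = a² - b² = 100 - 36 = 64, so c = 8.
Foci lie on the vertical axis through the center: (h, k ± c).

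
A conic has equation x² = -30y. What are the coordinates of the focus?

Vertex (0, 0); 4p = -30 so p = -15/2. Opens down.
Focus is p units from the vertex along the axis: (h, k + p).

(0, -15/2)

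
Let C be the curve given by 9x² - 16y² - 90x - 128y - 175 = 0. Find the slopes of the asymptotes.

3/4 and -3/4

9(x² - 10x) -16(y² + 8y) = 175
Complete the square: 9(x - 5)² -16(y + 4)² = 175 + 225 - 256 = 144
Divide through by 144 to get (x - 5)²/16 - (y + 4)²/9 = 1.
Hyperbola, center (5, -4), transverse axis horizontal; a² = 16, b² = 9.
For a horizontal hyperbola the asymptotes have slope ±b/a.
Here that is ±3/4.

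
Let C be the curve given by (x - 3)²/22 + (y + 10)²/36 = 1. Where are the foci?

Center (3, -10). The larger denominator 36 sits under the y-term, so the major axis is vertical; a² = 36, b² = 22.
c² = a² - b² = 36 - 22 = 14, so c = √14.
Foci lie on the vertical axis through the center: (h, k ± c).

(3, -10 - √14) and (3, -10 + √14)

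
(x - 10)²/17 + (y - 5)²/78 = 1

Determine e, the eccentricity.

Center (10, 5). The larger denominator 78 sits under the y-term, so the major axis is vertical; a² = 78, b² = 17.
c² = a² - b² = 61, so c = √61.
e = c/a = √61/√78 = √4758/78.

e = √4758/78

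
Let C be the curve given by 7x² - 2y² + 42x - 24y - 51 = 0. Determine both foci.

Rearranging, 7(x² + 6x) -2(y² + 12y) = 51.
Complete the square: 7(x + 3)² -2(y + 6)² = 51 + 63 - 72 = 42
Divide through by 42 to get (x + 3)²/6 - (y + 6)²/21 = 1.
Hyperbola, center (-3, -6), transverse axis horizontal; a² = 6, b² = 21.
c² = a² + b² = 6 + 21 = 27, so c = 3√3.
Foci lie on the horizontal axis through the center: (h ± c, k).

(-3 - 3√3, -6) and (-3 + 3√3, -6)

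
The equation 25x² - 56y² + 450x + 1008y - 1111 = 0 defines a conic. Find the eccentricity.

Group the x- and y-terms: 25(x² + 18x) -56(y² - 18y) = 1111
Complete the square in x and y: 25(x + 9)² -56(y - 9)² = 1111 + 2025 - 4536 = -1400
Divide by -1400: (y - 9)²/25 - (x + 9)²/56 = 1
Hyperbola, center (-9, 9), transverse axis vertical; a² = 25, b² = 56.
c² = a² + b² = 81, so c = 9.
e = c/a = 9/5.

e = 9/5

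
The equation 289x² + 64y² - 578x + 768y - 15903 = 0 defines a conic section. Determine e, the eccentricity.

e = 15/17

289(x² - 2x) + 64(y² + 12y) = 15903
289(x - 1)² + 64(y + 6)² = 15903 + 289 + 2304 = 18496
Dividing both sides by 18496: (x - 1)²/64 + (y + 6)²/289 = 1
Ellipse, center (1, -6), major axis vertical; a² = 289, b² = 64.
c² = a² - b² = 225, so c = 15.
e = c/a = 15/17.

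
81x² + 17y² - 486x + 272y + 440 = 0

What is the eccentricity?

81(x² - 6x) + 17(y² + 16y) = -440
Complete the square: 81(x - 3)² + 17(y + 8)² = -440 + 729 + 1088 = 1377
Dividing both sides by 1377: (x - 3)²/17 + (y + 8)²/81 = 1
Ellipse, center (3, -8), major axis vertical; a² = 81, b² = 17.
c² = a² - b² = 64, so c = 8.
e = c/a = 8/9.

e = 8/9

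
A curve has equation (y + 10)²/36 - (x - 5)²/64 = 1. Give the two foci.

(5, -20) and (5, 0)

Center (5, -10). The positive term is the y-term, so the transverse axis is vertical; a² = 36, b² = 64.
c² = a² + b² = 36 + 64 = 100, so c = 10.
Foci lie on the vertical axis through the center: (h, k ± c).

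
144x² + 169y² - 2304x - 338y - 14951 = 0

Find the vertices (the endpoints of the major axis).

(-5, 1) and (21, 1)

Rearranging, 144(x² - 16x) + 169(y² - 2y) = 14951.
144(x - 8)² + 169(y - 1)² = 14951 + 9216 + 169 = 24336
Divide through by 24336 to get (x - 8)²/169 + (y - 1)²/144 = 1.
Ellipse, center (8, 1), major axis horizontal; a² = 169, b² = 144.
a = 13. Vertices at (h ± a, k).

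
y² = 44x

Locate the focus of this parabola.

Vertex (0, 0); 4p = 44 so p = 11. Opens right.
Focus is p units from the vertex along the axis: (h + p, k).

(11, 0)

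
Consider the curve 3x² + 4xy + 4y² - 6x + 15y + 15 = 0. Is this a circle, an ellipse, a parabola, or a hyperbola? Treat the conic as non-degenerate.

A = 3, B = 4, C = 4.
Discriminant B² − 4AC = 4² − 4·3·4 = -32.
B² − 4AC < 0 ⇒ ellipse.

ellipse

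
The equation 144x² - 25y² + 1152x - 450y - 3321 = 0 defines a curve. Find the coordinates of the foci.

(-17, -9) and (9, -9)

Rearranging, 144(x² + 8x) -25(y² + 18y) = 3321.
Completing the square gives 144(x + 4)² -25(y + 9)² = 3321 + 2304 - 2025 = 3600.
Dividing both sides by 3600: (x + 4)²/25 - (y + 9)²/144 = 1
Hyperbola, center (-4, -9), transverse axis horizontal; a² = 25, b² = 144.
c² = a² + b² = 25 + 144 = 169, so c = 13.
Foci lie on the horizontal axis through the center: (h ± c, k).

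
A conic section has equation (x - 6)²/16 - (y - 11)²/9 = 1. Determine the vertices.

(2, 11) and (10, 11)

Center (6, 11). The positive term is the x-term, so the transverse axis is horizontal; a² = 16, b² = 9.
a = 4. Vertices at (h ± a, k).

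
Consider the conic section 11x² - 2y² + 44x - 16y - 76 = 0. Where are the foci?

Group: 11(x² + 4x) -2(y² + 8y) = 76
11(x + 2)² -2(y + 4)² = 76 + 44 - 32 = 88
Dividing both sides by 88: (x + 2)²/8 - (y + 4)²/44 = 1
Hyperbola, center (-2, -4), transverse axis horizontal; a² = 8, b² = 44.
c² = a² + b² = 8 + 44 = 52, so c = 2√13.
Foci lie on the horizontal axis through the center: (h ± c, k).

(-2 - 2√13, -4) and (-2 + 2√13, -4)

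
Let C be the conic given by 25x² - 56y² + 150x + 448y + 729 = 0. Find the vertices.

(-3, -1) and (-3, 9)

Collect terms: 25(x² + 6x) -56(y² - 8y) = -729
Completing the square gives 25(x + 3)² -56(y - 4)² = -729 + 225 - 896 = -1400.
Dividing both sides by -1400: (y - 4)²/25 - (x + 3)²/56 = 1
Hyperbola, center (-3, 4), transverse axis vertical; a² = 25, b² = 56.
a = 5. Vertices at (h, k ± a).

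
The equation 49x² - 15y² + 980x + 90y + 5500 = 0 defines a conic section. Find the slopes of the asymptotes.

7√15/15 and -7√15/15

Group: 49(x² + 20x) -15(y² - 6y) = -5500
Completing the square gives 49(x + 10)² -15(y - 3)² = -5500 + 4900 - 135 = -735.
Dividing both sides by -735: (y - 3)²/49 - (x + 10)²/15 = 1
Hyperbola, center (-10, 3), transverse axis vertical; a² = 49, b² = 15.
For a vertical hyperbola the asymptotes have slope ±a/b.
Here that is ±7/√15 = ±7√15/15.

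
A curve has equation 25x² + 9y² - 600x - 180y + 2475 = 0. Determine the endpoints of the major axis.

Collect terms: 25(x² - 24x) + 9(y² - 20y) = -2475
Complete the square in x and y: 25(x - 12)² + 9(y - 10)² = -2475 + 3600 + 900 = 2025
Divide by 2025: (x - 12)²/81 + (y - 10)²/225 = 1
Ellipse, center (12, 10), major axis vertical; a² = 225, b² = 81.
a = 15. Vertices at (h, k ± a).

(12, -5) and (12, 25)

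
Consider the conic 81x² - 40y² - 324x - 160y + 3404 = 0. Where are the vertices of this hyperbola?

(2, -11) and (2, 7)

81(x² - 4x) -40(y² + 4y) = -3404
Completing the square gives 81(x - 2)² -40(y + 2)² = -3404 + 324 - 160 = -3240.
Dividing both sides by -3240: (y + 2)²/81 - (x - 2)²/40 = 1
Hyperbola, center (2, -2), transverse axis vertical; a² = 81, b² = 40.
a = 9. Vertices at (h, k ± a).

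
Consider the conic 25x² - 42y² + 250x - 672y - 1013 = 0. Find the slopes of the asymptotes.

5√42/42 and -5√42/42

Group: 25(x² + 10x) -42(y² + 16y) = 1013
Complete the square: 25(x + 5)² -42(y + 8)² = 1013 + 625 - 2688 = -1050
Divide by -1050: (y + 8)²/25 - (x + 5)²/42 = 1
Hyperbola, center (-5, -8), transverse axis vertical; a² = 25, b² = 42.
For a vertical hyperbola the asymptotes have slope ±a/b.
Here that is ±5/√42 = ±5√42/42.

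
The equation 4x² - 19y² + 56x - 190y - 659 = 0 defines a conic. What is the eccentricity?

e = √437/19

4(x² + 14x) -19(y² + 10y) = 659
Completing the square gives 4(x + 7)² -19(y + 5)² = 659 + 196 - 475 = 380.
Divide through by 380 to get (x + 7)²/95 - (y + 5)²/20 = 1.
Hyperbola, center (-7, -5), transverse axis horizontal; a² = 95, b² = 20.
c² = a² + b² = 115, so c = √115.
e = c/a = √115/√95 = √437/19.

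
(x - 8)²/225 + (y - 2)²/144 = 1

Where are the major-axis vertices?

Center (8, 2). The larger denominator 225 sits under the x-term, so the major axis is horizontal; a² = 225, b² = 144.
a = 15. Vertices at (h ± a, k).

(-7, 2) and (23, 2)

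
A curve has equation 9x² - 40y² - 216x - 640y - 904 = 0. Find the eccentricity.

e = 7/3

Group: 9(x² - 24x) -40(y² + 16y) = 904
9(x - 12)² -40(y + 8)² = 904 + 1296 - 2560 = -360
Divide through by -360 to get (y + 8)²/9 - (x - 12)²/40 = 1.
Hyperbola, center (12, -8), transverse axis vertical; a² = 9, b² = 40.
c² = a² + b² = 49, so c = 7.
e = c/a = 7/3.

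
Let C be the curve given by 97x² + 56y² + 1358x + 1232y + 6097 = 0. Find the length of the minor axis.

97(x² + 14x) + 56(y² + 22y) = -6097
Complete the square in x and y: 97(x + 7)² + 56(y + 11)² = -6097 + 4753 + 6776 = 5432
Dividing both sides by 5432: (x + 7)²/56 + (y + 11)²/97 = 1
Ellipse, center (-7, -11), major axis vertical; a² = 97, b² = 56.
b² = 56 so b = 2√14; the minor axis has length 2b = 4√14.

4√14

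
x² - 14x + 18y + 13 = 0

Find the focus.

Only x is squared. Complete the square in x: (x - 7)² = -18(y - 2).
Vertex (7, 2); 4p = -18 so p = -9/2. Opens down.
Focus is p units from the vertex along the axis: (h, k + p).

(7, -5/2)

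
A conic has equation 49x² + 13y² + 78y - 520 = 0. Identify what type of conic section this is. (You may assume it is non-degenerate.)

No xy term. Coefficients of x² and y² are A = 49, C = 13.
A and C have the same sign but A ≠ C ⇒ ellipse.

ellipse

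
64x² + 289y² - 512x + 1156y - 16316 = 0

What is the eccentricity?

e = 15/17

Collect terms: 64(x² - 8x) + 289(y² + 4y) = 16316
Completing the square gives 64(x - 4)² + 289(y + 2)² = 16316 + 1024 + 1156 = 18496.
Divide by 18496: (x - 4)²/289 + (y + 2)²/64 = 1
Ellipse, center (4, -2), major axis horizontal; a² = 289, b² = 64.
c² = a² - b² = 225, so c = 15.
e = c/a = 15/17.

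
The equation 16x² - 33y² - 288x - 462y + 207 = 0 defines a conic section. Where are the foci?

(9, -14) and (9, 0)

Collect terms: 16(x² - 18x) -33(y² + 14y) = -207
Complete the square in x and y: 16(x - 9)² -33(y + 7)² = -207 + 1296 - 1617 = -528
Divide through by -528 to get (y + 7)²/16 - (x - 9)²/33 = 1.
Hyperbola, center (9, -7), transverse axis vertical; a² = 16, b² = 33.
c² = a² + b² = 16 + 33 = 49, so c = 7.
Foci lie on the vertical axis through the center: (h, k ± c).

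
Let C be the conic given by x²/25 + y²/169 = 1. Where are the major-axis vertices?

(0, -13) and (0, 13)

Center (0, 0). The larger denominator 169 sits under the y-term, so the major axis is vertical; a² = 169, b² = 25.
a = 13. Vertices at (h, k ± a).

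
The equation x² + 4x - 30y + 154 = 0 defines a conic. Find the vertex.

Only x is squared. Complete the square in x: (x + 2)² = 30(y - 5).
Vertex (-2, 5); 4p = 30 so p = 15/2. Opens up.

(-2, 5)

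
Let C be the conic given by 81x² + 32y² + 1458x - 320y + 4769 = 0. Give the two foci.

(-9, -2) and (-9, 12)

Collect terms: 81(x² + 18x) + 32(y² - 10y) = -4769
Complete the square in x and y: 81(x + 9)² + 32(y - 5)² = -4769 + 6561 + 800 = 2592
Dividing both sides by 2592: (x + 9)²/32 + (y - 5)²/81 = 1
Ellipse, center (-9, 5), major axis vertical; a² = 81, b² = 32.
c² = a² - b² = 81 - 32 = 49, so c = 7.
Foci lie on the vertical axis through the center: (h, k ± c).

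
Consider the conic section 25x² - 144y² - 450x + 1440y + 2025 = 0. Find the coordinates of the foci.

(9, -8) and (9, 18)

25(x² - 18x) -144(y² - 10y) = -2025
25(x - 9)² -144(y - 5)² = -2025 + 2025 - 3600 = -3600
Divide by -3600: (y - 5)²/25 - (x - 9)²/144 = 1
Hyperbola, center (9, 5), transverse axis vertical; a² = 25, b² = 144.
c² = a² + b² = 25 + 144 = 169, so c = 13.
Foci lie on the vertical axis through the center: (h, k ± c).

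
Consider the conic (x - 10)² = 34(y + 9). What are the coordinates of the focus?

Vertex (10, -9); 4p = 34 so p = 17/2. Opens up.
Focus is p units from the vertex along the axis: (h, k + p).

(10, -1/2)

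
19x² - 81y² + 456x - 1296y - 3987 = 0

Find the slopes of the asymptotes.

√19/9 and -√19/9

Rearranging, 19(x² + 24x) -81(y² + 16y) = 3987.
19(x + 12)² -81(y + 8)² = 3987 + 2736 - 5184 = 1539
Dividing both sides by 1539: (x + 12)²/81 - (y + 8)²/19 = 1
Hyperbola, center (-12, -8), transverse axis horizontal; a² = 81, b² = 19.
For a horizontal hyperbola the asymptotes have slope ±b/a.
Here that is ±√19/9.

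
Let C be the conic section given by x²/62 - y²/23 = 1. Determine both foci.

(0 - √85, 0) and (0 + √85, 0)

Center (0, 0). The positive term is the x-term, so the transverse axis is horizontal; a² = 62, b² = 23.
c² = a² + b² = 62 + 23 = 85, so c = √85.
Foci lie on the horizontal axis through the center: (h ± c, k).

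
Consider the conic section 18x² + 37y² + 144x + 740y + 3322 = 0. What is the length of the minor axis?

Collect terms: 18(x² + 8x) + 37(y² + 20y) = -3322
18(x + 4)² + 37(y + 10)² = -3322 + 288 + 3700 = 666
Divide by 666: (x + 4)²/37 + (y + 10)²/18 = 1
Ellipse, center (-4, -10), major axis horizontal; a² = 37, b² = 18.
b² = 18 so b = 3√2; the minor axis has length 2b = 6√2.

6√2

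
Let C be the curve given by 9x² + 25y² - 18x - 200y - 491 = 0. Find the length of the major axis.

20

9(x² - 2x) + 25(y² - 8y) = 491
Complete the square: 9(x - 1)² + 25(y - 4)² = 491 + 9 + 400 = 900
Dividing both sides by 900: (x - 1)²/100 + (y - 4)²/36 = 1
Ellipse, center (1, 4), major axis horizontal; a² = 100, b² = 36.
a² = 100 so a = 10; the major axis has length 2a = 20.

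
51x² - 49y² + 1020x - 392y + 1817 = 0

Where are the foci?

51(x² + 20x) -49(y² + 8y) = -1817
Complete the square: 51(x + 10)² -49(y + 4)² = -1817 + 5100 - 784 = 2499
Dividing both sides by 2499: (x + 10)²/49 - (y + 4)²/51 = 1
Hyperbola, center (-10, -4), transverse axis horizontal; a² = 49, b² = 51.
c² = a² + b² = 49 + 51 = 100, so c = 10.
Foci lie on the horizontal axis through the center: (h ± c, k).

(-20, -4) and (0, -4)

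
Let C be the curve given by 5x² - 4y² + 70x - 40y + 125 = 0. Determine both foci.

(-10, -5) and (-4, -5)

5(x² + 14x) -4(y² + 10y) = -125
Complete the square in x and y: 5(x + 7)² -4(y + 5)² = -125 + 245 - 100 = 20
Dividing both sides by 20: (x + 7)²/4 - (y + 5)²/5 = 1
Hyperbola, center (-7, -5), transverse axis horizontal; a² = 4, b² = 5.
c² = a² + b² = 4 + 5 = 9, so c = 3.
Foci lie on the horizontal axis through the center: (h ± c, k).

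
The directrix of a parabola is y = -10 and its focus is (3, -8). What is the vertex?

(3, -9)

The vertex is the midpoint between the focus and the directrix along the axis of symmetry.
Axis is vertical (directrix is horizontal). Vertex y-coordinate = (-8 + (-10))/2 = -9; x-coordinate = 3.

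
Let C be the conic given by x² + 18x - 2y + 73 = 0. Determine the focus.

Only x is squared. Complete the square in x: (x + 9)² = 2(y + 4).
Vertex (-9, -4); 4p = 2 so p = 1/2. Opens up.
Focus is p units from the vertex along the axis: (h, k + p).

(-9, -7/2)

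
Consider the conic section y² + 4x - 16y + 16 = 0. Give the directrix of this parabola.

x = 13

Only y is squared. Complete the square in y: (y - 8)² = -4(x - 12).
Vertex (12, 8); 4p = -4 so p = -1. Opens left.
Directrix is the vertical line x = h − p = 12 − (-1) = 13.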